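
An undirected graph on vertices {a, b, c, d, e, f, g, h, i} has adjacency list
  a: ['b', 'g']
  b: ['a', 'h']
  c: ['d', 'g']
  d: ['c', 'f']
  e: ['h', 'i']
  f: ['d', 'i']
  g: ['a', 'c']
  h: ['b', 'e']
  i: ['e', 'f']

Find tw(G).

2

A width-2 tree decomposition is:
Bags: B1 = {b, e, h}  B2 = {b, e, i}  B3 = {b, f, i}  B4 = {b, d, f}  B5 = {b, c, d}  B6 = {b, c, g}  B7 = {a, b, g}
Tree: B1–B2, B2–B3, B3–B4, B4–B5, B5–B6, B6–B7
Each bag holds 3 vertices, so the decomposition has width 2, which upper-bounds the treewidth. The edges b–h–e–i–f–d–c–g–a–b form a cycle, so G is not a tree and its treewidth is at least 2. Hence tw(G) = 2 exactly.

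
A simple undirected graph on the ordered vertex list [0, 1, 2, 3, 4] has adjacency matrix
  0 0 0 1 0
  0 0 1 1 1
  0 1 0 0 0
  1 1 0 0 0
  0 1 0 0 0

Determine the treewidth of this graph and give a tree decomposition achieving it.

Treewidth 1.
Bags: B1 = {1, 2}  B2 = {1, 3}  B3 = {0, 3}  B4 = {1, 4}
Tree: B1–B2, B2–B3, B2–B4

The largest bag has 2 vertices, giving width 1; this decomposition certifies tw(G) ≤ 1. Since G has at least one edge (e.g. 2–1), it is not an edgeless graph, so tw(G) ≥ 1. Hence tw(G) = 1 exactly.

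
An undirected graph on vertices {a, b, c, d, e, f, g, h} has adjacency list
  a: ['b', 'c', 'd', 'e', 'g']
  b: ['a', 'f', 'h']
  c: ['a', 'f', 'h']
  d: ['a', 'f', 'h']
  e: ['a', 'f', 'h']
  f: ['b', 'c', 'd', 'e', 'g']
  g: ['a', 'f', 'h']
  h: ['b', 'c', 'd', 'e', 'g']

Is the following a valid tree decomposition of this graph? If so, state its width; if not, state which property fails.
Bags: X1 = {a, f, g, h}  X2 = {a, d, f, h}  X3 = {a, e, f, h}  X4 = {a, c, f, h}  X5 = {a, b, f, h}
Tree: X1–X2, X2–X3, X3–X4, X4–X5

Checking the three conditions: (i) the bags cover all of {a, b, c, d, e, f, g, h}; (ii) for each edge, some bag contains both endpoints; (iii) the bags containing any fixed vertex form a subtree. All hold, so the decomposition is valid with width 4 − 1 = 3.

Yes; width 3.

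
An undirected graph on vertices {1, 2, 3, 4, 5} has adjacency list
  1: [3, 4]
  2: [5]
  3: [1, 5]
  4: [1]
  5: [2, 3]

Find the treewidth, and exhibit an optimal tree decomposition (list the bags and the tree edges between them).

Treewidth 1.
Bags: B1 = {1, 4}  B2 = {1, 3}  B3 = {3, 5}  B4 = {2, 5}
Tree: B1–B2, B2–B3, B3–B4

Each bag holds 2 vertices, so the decomposition has width 1, which upper-bounds the treewidth. Since G has at least one edge (e.g. 4–1), it is not an edgeless graph, so tw(G) ≥ 1. Hence tw(G) = 1 exactly.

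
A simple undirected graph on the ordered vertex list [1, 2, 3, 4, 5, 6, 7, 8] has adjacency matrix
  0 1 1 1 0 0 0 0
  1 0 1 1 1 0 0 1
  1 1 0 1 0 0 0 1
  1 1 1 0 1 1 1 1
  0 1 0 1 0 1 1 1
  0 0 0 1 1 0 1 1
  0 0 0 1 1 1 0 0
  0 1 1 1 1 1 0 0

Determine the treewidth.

A width-3 tree decomposition is:
Bags: B1 = {1, 2, 3, 4}  B2 = {2, 3, 4, 8}  B3 = {2, 4, 5, 8}  B4 = {4, 5, 6, 8}  B5 = {4, 5, 6, 7}
Tree: B1–B2, B2–B3, B3–B4, B4–B5
Each bag holds 4 vertices, so the decomposition has width 3, which upper-bounds the treewidth. Conversely, {2, 3, 4, 8} is a clique of size 4, and the vertices of any clique must share a bag in every tree decomposition; so some bag has ≥ 4 vertices and tw(G) ≥ 3. Combining the bounds, tw(G) = 3.

3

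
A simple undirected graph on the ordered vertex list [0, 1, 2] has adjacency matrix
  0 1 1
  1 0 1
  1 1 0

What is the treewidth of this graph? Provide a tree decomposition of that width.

Treewidth 2.
One such decomposition:
Bags: B1 = {0, 1, 2}
Tree: (single bag)

A single bag containing all 3 vertices is trivially a valid decomposition of width 2. For the lower bound, the 3 vertices {0, 1, 2} are pairwise adjacent, and any tree decomposition puts a clique entirely inside one bag — forcing width ≥ 2. Combining the bounds, tw(G) = 2.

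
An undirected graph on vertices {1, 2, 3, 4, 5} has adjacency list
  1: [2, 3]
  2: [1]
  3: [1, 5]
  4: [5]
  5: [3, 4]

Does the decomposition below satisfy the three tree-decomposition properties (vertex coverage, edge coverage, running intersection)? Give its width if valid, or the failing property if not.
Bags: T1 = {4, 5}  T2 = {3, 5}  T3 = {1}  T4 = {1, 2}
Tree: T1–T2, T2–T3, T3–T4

No — edge (3,1) lies in no bag.

A tree decomposition must satisfy three properties: every vertex lies in some bag; for every edge, both endpoints lie together in some bag; and for every vertex, the bags containing it form a connected subtree. Here edge (3,1) lies in no bag, so the decomposition is invalid.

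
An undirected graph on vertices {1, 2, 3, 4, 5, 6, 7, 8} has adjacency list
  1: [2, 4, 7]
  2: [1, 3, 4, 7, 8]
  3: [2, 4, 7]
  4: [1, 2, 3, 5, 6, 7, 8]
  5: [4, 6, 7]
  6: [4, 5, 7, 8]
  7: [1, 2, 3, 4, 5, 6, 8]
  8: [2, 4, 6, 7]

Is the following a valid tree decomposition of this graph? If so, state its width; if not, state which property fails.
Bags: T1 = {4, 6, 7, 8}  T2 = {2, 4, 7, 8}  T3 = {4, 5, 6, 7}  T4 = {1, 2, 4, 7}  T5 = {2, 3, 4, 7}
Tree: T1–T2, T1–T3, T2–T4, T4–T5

Vertex coverage: the bags together contain {1, 2, 3, 4, 5, 6, 7, 8}, the full vertex set. Edge coverage: each edge of G has both endpoints in at least one bag. Running intersection: for every vertex, the bags containing it form a connected subtree. All three properties hold, so this is a valid tree decomposition of width max|bag| − 1 = 3, and hence tw(G) ≤ 3.

Yes; width 3.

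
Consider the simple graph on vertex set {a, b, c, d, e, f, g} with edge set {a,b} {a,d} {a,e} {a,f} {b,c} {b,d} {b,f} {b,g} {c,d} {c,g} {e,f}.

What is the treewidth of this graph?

2

A width-2 tree decomposition is:
Bags: B1 = {a, b, f}  B2 = {a, e, f}  B3 = {a, b, d}  B4 = {b, c, d}  B5 = {b, c, g}
Tree: B1–B2, B1–B3, B3–B4, B4–B5
The largest bag has 3 vertices, giving width 2; this decomposition certifies tw(G) ≤ 2. On the other hand G contains the 3-clique {a, e, f}. A clique must lie in a single bag of any decomposition, so no decomposition can have width below 2. Combining the bounds, tw(G) = 2.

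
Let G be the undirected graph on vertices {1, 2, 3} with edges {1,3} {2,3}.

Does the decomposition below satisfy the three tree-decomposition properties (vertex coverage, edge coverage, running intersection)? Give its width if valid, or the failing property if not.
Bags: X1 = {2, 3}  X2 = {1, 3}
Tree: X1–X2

Every vertex of G appears in some bag (union = {1, 2, 3}); every edge is covered by a bag; and for each vertex v the set of bags containing v is connected in the bag tree. The decomposition is therefore valid. The largest bag has 2 vertices, so the width is 1.

Yes; width 1.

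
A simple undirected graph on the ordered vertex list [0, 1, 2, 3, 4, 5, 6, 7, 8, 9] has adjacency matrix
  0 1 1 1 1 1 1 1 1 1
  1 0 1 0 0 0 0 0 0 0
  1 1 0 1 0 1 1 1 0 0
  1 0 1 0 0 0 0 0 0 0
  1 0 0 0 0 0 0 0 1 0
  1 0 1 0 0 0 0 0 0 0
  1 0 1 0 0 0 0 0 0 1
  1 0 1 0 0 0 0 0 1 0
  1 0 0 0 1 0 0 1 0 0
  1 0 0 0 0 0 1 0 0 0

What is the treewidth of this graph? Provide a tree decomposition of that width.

The largest bag has 3 vertices, giving width 2; this decomposition certifies tw(G) ≤ 2. Conversely, {0, 4, 8} is a clique of size 3, and the vertices of any clique must share a bag in every tree decomposition; so some bag has ≥ 3 vertices and tw(G) ≥ 2. Hence tw(G) = 2 exactly.

Treewidth 2.
Bags: B1 = {0, 2, 6}  B2 = {0, 1, 2}  B3 = {0, 2, 7}  B4 = {0, 2, 3}  B5 = {0, 7, 8}  B6 = {0, 6, 9}  B7 = {0, 2, 5}  B8 = {0, 4, 8}
Tree: B1–B2, B1–B3, B3–B4, B3–B5, B1–B6, B1–B7, B5–B8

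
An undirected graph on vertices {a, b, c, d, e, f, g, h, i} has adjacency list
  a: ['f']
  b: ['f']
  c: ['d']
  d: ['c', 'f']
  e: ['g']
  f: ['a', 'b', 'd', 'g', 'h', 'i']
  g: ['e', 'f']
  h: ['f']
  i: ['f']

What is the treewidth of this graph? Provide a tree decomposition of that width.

The largest bag has 2 vertices, giving width 1; this decomposition certifies tw(G) ≤ 1. G has an edge, so its treewidth is at least 1. The upper and lower bounds meet at 1, so that is the treewidth.

Treewidth 1.
One such decomposition:
Bags: B1 = {f, g}  B2 = {f, h}  B3 = {d, f}  B4 = {f, i}  B5 = {e, g}  B6 = {a, f}  B7 = {c, d}  B8 = {b, f}
Tree: B1–B2, B1–B3, B1–B4, B1–B5, B3–B6, B3–B7, B3–B8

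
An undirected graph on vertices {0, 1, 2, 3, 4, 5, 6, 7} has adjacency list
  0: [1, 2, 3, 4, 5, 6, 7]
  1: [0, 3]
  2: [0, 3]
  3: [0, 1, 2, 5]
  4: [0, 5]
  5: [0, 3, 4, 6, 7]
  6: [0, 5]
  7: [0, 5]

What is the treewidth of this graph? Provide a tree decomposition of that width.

Treewidth 2.
Bags: B1 = {0, 3, 5}  B2 = {0, 5, 6}  B3 = {0, 4, 5}  B4 = {0, 1, 3}  B5 = {0, 2, 3}  B6 = {0, 5, 7}
Tree: B1–B2, B1–B3, B1–B4, B1–B5, B1–B6

Every bag has size at most 3, so the width is 3 − 1 = 2 and tw(G) ≤ 2. Conversely, {0, 1, 3} is a clique of size 3, and the vertices of any clique must share a bag in every tree decomposition; so some bag has ≥ 3 vertices and tw(G) ≥ 2. Hence tw(G) = 2 exactly.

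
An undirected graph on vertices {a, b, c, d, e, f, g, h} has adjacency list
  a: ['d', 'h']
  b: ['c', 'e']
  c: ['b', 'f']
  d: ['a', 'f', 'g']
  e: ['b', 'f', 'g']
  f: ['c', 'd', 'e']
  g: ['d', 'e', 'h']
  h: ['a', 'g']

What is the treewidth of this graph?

2

A width-2 tree decomposition is:
Bags: B1 = {b, c, e}  B2 = {c, e, f}  B3 = {e, f, g}  B4 = {d, f, g}  B5 = {d, g, h}  B6 = {a, d, h}
Tree: B1–B2, B2–B3, B3–B4, B4–B5, B5–B6
Each bag holds 3 vertices, so the decomposition has width 2, which upper-bounds the treewidth. The edges b–c–f–e–b form a cycle, so G is not a tree and its treewidth is at least 2. Therefore the treewidth is 2.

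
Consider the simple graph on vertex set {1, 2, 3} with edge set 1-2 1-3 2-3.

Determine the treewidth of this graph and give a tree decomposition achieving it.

A single bag containing all 3 vertices is trivially a valid decomposition of width 2. For the lower bound, the 3 vertices {1, 2, 3} are pairwise adjacent, and any tree decomposition puts a clique entirely inside one bag — forcing width ≥ 2. The upper and lower bounds meet at 2, so that is the treewidth.

Treewidth 2.
One optimal decomposition is:
Bags: B1 = {1, 2, 3}
Tree: (single bag)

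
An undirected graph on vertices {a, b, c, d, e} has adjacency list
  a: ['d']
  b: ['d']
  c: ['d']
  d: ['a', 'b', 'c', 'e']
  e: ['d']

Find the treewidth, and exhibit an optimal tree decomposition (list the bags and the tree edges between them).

Each bag holds 2 vertices, so the decomposition has width 1, which upper-bounds the treewidth. Any graph with an edge has treewidth ≥ 1, and G has the edge b–d. Therefore the treewidth is 1.

Treewidth 1.
Bags: B1 = {b, d}  B2 = {a, d}  B3 = {d, e}  B4 = {c, d}
Tree: B1–B2, B1–B3, B2–B4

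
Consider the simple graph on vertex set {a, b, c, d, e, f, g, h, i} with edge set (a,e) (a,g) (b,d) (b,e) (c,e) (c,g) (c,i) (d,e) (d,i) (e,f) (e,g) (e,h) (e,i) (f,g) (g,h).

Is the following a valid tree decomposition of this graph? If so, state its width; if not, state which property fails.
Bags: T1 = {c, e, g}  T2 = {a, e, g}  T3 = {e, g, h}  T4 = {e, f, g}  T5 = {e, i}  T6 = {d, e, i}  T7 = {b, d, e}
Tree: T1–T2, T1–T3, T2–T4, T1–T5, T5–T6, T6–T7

No — edge (c,i) lies in no bag.

A tree decomposition must satisfy three properties: every vertex lies in some bag; for every edge, both endpoints lie together in some bag; and for every vertex, the bags containing it form a connected subtree. Here edge (c,i) lies in no bag, so the decomposition is invalid.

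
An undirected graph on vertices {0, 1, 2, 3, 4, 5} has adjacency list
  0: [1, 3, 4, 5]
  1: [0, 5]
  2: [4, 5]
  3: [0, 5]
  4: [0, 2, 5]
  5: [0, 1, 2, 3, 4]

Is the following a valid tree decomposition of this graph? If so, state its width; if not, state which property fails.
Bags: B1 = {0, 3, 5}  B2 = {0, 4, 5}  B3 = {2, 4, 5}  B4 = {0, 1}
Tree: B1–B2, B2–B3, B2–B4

No — edge (5,1) lies in no bag.

A tree decomposition must satisfy three properties: every vertex lies in some bag; for every edge, both endpoints lie together in some bag; and for every vertex, the bags containing it form a connected subtree. Here edge (5,1) lies in no bag, so the decomposition is invalid.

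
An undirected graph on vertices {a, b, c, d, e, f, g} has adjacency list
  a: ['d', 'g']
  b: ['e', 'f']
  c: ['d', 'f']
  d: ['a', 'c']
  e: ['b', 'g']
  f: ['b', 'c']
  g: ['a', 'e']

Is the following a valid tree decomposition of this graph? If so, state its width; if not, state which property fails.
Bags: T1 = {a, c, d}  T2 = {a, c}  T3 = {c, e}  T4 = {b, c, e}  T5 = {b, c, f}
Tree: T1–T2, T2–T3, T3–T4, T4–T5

A tree decomposition must satisfy three properties: every vertex lies in some bag; for every edge, both endpoints lie together in some bag; and for every vertex, the bags containing it form a connected subtree. Here vertex g appears in no bag, so the decomposition is invalid.

No — vertex g appears in no bag.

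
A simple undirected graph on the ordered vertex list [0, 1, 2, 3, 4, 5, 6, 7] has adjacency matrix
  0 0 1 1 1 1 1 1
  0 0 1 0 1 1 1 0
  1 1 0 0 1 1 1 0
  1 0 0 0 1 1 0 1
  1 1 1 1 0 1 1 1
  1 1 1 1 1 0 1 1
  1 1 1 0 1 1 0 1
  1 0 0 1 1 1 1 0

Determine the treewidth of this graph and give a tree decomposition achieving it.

Treewidth 4.
One such decomposition:
Bags: B1 = {0, 4, 5, 6, 7}  B2 = {0, 2, 4, 5, 6}  B3 = {0, 3, 4, 5, 7}  B4 = {1, 2, 4, 5, 6}
Tree: B1–B2, B1–B3, B2–B4

The largest bag has 5 vertices, giving width 4; this decomposition certifies tw(G) ≤ 4. Conversely, {0, 3, 4, 5, 7} is a clique of size 5, and the vertices of any clique must share a bag in every tree decomposition; so some bag has ≥ 5 vertices and tw(G) ≥ 4. Therefore the treewidth is 4.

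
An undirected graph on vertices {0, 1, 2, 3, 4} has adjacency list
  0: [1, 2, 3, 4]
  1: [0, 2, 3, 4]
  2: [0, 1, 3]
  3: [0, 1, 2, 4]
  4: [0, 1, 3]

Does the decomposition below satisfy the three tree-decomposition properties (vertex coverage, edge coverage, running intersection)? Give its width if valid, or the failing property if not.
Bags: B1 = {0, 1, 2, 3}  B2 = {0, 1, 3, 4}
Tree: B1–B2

Every vertex of G appears in some bag (union = {0, 1, 2, 3, 4}); every edge is covered by a bag; and for each vertex v the set of bags containing v is connected in the bag tree. The decomposition is therefore valid. The largest bag has 4 vertices, so the width is 3.

Yes; width 3.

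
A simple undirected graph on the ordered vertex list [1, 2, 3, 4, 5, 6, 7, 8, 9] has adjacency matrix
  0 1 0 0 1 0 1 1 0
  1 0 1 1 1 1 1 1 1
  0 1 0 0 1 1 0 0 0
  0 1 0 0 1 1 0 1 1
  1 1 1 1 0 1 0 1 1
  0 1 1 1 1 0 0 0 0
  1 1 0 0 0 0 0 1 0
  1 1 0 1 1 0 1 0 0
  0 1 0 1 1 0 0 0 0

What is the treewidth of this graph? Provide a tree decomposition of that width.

Treewidth 3.
One optimal decomposition is:
Bags: B1 = {2, 4, 5, 9}  B2 = {2, 4, 5, 8}  B3 = {2, 4, 5, 6}  B4 = {1, 2, 5, 8}  B5 = {2, 3, 5, 6}  B6 = {1, 2, 7, 8}
Tree: B1–B2, B2–B3, B2–B4, B3–B5, B4–B6

Every bag has size at most 4, so the width is 4 − 1 = 3 and tw(G) ≤ 3. For the lower bound, the 4 vertices {1, 2, 5, 8} are pairwise adjacent, and any tree decomposition puts a clique entirely inside one bag — forcing width ≥ 3. The upper and lower bounds meet at 3, so that is the treewidth.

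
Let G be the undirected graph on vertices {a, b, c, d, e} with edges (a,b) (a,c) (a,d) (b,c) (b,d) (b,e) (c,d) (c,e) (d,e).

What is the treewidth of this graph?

A width-3 tree decomposition is:
Bags: B1 = {b, c, d, e}  B2 = {a, b, c, d}
Tree: B1–B2
Every bag has size at most 4, so the width is 4 − 1 = 3 and tw(G) ≤ 3. On the other hand G contains the 4-clique {b, c, d, e}. A clique must lie in a single bag of any decomposition, so no decomposition can have width below 3. Therefore the treewidth is 3.

3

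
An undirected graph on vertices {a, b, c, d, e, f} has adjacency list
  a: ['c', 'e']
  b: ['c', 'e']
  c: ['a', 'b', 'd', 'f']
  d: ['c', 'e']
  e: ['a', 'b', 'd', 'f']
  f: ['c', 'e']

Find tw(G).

2

A width-2 tree decomposition is:
Bags: B1 = {b, c, e}  B2 = {c, e, f}  B3 = {a, c, e}  B4 = {c, d, e}
Tree: B1–B2, B2–B3, B3–B4
Each bag holds 3 vertices, so the decomposition has width 2, which upper-bounds the treewidth. The edges c–b–e–f–c form a cycle, so G is not a tree and its treewidth is at least 2. Therefore the treewidth is 2.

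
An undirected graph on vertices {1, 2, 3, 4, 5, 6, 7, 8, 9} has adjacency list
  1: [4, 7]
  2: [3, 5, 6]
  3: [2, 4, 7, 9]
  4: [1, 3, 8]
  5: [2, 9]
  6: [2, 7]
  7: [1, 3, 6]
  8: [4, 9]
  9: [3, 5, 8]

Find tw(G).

3

A width-3 tree decomposition is:
Bags: B1 = {2, 5, 8, 9}  B2 = {2, 3, 8, 9}  B3 = {2, 3, 4, 8}  B4 = {2, 3, 4, 6}  B5 = {3, 4, 6, 7}  B6 = {1, 4, 6, 7}
Tree: B1–B2, B2–B3, B3–B4, B4–B5, B5–B6
The largest bag has 4 vertices, giving width 3; this decomposition certifies tw(G) ≤ 3. For the lower bound: the 4 vertex sets {5,8,9}, {2}, {3}, {1,4,6,7} are disjoint, each induces a connected subgraph, and every pair is joined by at least one edge of G. Contracting each set to a single vertex therefore yields K_{4} as a minor, and since treewidth is minor-monotone, tw(G) ≥ tw(K_{4}) = 3. Combining the bounds, tw(G) = 3.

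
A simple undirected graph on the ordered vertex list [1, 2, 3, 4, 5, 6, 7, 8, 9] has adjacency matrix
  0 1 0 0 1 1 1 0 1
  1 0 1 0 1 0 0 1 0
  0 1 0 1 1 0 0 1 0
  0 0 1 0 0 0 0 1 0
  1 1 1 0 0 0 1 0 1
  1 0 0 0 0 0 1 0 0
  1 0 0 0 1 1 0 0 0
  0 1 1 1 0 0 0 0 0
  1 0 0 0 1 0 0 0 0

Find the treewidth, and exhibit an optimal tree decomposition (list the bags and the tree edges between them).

Treewidth 2.
One such decomposition:
Bags: B1 = {2, 3, 5}  B2 = {1, 2, 5}  B3 = {2, 3, 8}  B4 = {3, 4, 8}  B5 = {1, 5, 7}  B6 = {1, 6, 7}  B7 = {1, 5, 9}
Tree: B1–B2, B1–B3, B3–B4, B2–B5, B5–B6, B5–B7

Each bag holds 3 vertices, so the decomposition has width 2, which upper-bounds the treewidth. On the other hand G contains the 3-clique {2, 3, 8}. A clique must lie in a single bag of any decomposition, so no decomposition can have width below 2. Therefore the treewidth is 2.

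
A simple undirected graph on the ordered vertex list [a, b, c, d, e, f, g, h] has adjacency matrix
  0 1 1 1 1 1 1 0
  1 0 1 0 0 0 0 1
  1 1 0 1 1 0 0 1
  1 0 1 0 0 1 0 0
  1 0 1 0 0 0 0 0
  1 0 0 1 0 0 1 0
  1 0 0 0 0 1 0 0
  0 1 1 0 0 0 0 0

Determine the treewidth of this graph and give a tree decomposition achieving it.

The largest bag has 3 vertices, giving width 2; this decomposition certifies tw(G) ≤ 2. Conversely, {b, c, h} is a clique of size 3, and the vertices of any clique must share a bag in every tree decomposition; so some bag has ≥ 3 vertices and tw(G) ≥ 2. Therefore the treewidth is 2.

Treewidth 2.
One optimal decomposition is:
Bags: B1 = {a, c, e}  B2 = {a, b, c}  B3 = {b, c, h}  B4 = {a, c, d}  B5 = {a, d, f}  B6 = {a, f, g}
Tree: B1–B2, B2–B3, B1–B4, B4–B5, B5–B6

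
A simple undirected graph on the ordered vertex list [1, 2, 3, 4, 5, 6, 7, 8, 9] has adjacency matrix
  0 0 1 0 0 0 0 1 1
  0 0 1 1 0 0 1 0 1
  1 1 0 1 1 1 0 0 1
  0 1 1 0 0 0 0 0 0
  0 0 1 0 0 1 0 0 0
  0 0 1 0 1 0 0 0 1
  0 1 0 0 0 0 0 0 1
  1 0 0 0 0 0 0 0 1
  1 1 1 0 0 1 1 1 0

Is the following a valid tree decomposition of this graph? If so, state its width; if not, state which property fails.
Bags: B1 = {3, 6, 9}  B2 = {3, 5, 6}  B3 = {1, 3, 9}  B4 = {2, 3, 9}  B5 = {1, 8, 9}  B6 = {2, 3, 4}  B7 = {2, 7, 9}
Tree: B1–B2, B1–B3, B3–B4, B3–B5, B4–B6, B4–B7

Yes; width 2.

Every vertex of G appears in some bag (union = {1, 2, 3, 4, 5, 6, 7, 8, 9}); every edge is covered by a bag; and for each vertex v the set of bags containing v is connected in the bag tree. The decomposition is therefore valid. The largest bag has 3 vertices, so the width is 2.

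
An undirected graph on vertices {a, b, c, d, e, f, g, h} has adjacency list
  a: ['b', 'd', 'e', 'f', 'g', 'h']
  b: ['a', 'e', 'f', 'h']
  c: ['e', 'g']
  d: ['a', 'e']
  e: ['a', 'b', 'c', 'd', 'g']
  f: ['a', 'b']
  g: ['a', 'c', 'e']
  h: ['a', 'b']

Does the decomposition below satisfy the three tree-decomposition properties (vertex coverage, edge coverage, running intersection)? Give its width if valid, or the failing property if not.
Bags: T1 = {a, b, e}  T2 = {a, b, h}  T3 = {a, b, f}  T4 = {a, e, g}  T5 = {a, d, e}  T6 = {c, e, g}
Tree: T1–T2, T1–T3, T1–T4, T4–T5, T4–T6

Yes; width 2.

Every vertex of G appears in some bag (union = {a, b, c, d, e, f, g, h}); every edge is covered by a bag; and for each vertex v the set of bags containing v is connected in the bag tree. The decomposition is therefore valid. The largest bag has 3 vertices, so the width is 2.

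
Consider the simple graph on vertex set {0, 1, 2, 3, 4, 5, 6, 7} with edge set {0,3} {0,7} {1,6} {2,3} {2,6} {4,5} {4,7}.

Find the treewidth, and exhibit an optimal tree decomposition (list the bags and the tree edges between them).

Treewidth 1.
One such decomposition:
Bags: B1 = {1, 6}  B2 = {2, 6}  B3 = {2, 3}  B4 = {0, 3}  B5 = {0, 7}  B6 = {4, 7}  B7 = {4, 5}
Tree: B1–B2, B2–B3, B3–B4, B4–B5, B5–B6, B6–B7

Each bag holds 2 vertices, so the decomposition has width 1, which upper-bounds the treewidth. Since G has at least one edge (e.g. 1–6), it is not an edgeless graph, so tw(G) ≥ 1. Combining the bounds, tw(G) = 1.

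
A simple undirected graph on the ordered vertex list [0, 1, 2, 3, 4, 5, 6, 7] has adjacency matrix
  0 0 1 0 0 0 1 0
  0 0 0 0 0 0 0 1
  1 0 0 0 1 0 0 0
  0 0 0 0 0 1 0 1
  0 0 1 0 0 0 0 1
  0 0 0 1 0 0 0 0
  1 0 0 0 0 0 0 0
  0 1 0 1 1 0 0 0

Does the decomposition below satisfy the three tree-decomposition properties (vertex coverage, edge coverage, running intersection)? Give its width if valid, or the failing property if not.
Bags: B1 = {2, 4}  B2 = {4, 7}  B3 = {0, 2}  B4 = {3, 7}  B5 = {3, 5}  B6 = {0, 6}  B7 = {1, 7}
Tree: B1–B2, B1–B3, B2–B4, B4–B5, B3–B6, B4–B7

Checking the three conditions: (i) the bags cover all of {0, 1, 2, 3, 4, 5, 6, 7}; (ii) for each edge, some bag contains both endpoints; (iii) the bags containing any fixed vertex form a subtree. All hold, so the decomposition is valid with width 2 − 1 = 1.

Yes; width 1.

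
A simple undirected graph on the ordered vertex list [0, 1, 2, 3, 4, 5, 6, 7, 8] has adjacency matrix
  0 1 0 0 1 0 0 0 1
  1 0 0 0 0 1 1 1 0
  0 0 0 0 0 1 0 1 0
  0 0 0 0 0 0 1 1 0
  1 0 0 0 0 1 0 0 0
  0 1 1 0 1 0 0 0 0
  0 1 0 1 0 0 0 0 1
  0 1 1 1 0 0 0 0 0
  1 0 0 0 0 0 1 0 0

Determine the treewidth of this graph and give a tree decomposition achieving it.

The largest bag has 4 vertices, giving width 3; this decomposition certifies tw(G) ≤ 3. For the lower bound: the 4 vertex sets {3,6,8}, {7}, {1}, {0,2,4,5} are disjoint, each induces a connected subgraph, and every pair is joined by at least one edge of G. Contracting each set to a single vertex therefore yields K_{4} as a minor, and since treewidth is minor-monotone, tw(G) ≥ tw(K_{4}) = 3. Hence tw(G) = 3 exactly.

Treewidth 3.
One optimal decomposition is:
Bags: B1 = {3, 6, 7, 8}  B2 = {1, 6, 7, 8}  B3 = {0, 1, 7, 8}  B4 = {0, 1, 2, 7}  B5 = {0, 1, 2, 5}  B6 = {0, 2, 4, 5}
Tree: B1–B2, B2–B3, B3–B4, B4–B5, B5–B6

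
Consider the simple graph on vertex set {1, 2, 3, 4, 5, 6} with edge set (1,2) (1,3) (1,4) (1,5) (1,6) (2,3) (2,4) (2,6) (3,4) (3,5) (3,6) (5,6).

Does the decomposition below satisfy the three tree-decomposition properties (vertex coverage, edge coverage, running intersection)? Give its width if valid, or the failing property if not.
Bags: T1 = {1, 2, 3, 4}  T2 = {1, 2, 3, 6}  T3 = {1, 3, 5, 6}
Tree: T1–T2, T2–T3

Yes; width 3.

Every vertex of G appears in some bag (union = {1, 2, 3, 4, 5, 6}); every edge is covered by a bag; and for each vertex v the set of bags containing v is connected in the bag tree. The decomposition is therefore valid. The largest bag has 4 vertices, so the width is 3.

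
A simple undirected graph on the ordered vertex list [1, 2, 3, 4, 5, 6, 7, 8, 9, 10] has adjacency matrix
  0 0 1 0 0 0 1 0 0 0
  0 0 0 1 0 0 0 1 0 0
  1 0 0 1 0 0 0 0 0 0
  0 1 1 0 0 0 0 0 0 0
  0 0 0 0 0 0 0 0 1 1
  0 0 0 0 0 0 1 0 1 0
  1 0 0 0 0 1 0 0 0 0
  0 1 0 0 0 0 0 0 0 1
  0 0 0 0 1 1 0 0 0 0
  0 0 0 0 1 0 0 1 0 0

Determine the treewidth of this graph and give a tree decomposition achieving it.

Treewidth 2.
One such decomposition:
Bags: B1 = {5, 9, 10}  B2 = {6, 9, 10}  B3 = {6, 7, 10}  B4 = {1, 7, 10}  B5 = {1, 3, 10}  B6 = {3, 4, 10}  B7 = {2, 4, 10}  B8 = {2, 8, 10}
Tree: B1–B2, B2–B3, B3–B4, B4–B5, B5–B6, B6–B7, B7–B8

The largest bag has 3 vertices, giving width 2; this decomposition certifies tw(G) ≤ 2. Since 10–5–9–6–7–1–3–4–2–8–10 is a cycle in G, G is not acyclic. Forests are exactly the graphs of treewidth ≤ 1, so tw(G) ≥ 2. Hence tw(G) = 2 exactly.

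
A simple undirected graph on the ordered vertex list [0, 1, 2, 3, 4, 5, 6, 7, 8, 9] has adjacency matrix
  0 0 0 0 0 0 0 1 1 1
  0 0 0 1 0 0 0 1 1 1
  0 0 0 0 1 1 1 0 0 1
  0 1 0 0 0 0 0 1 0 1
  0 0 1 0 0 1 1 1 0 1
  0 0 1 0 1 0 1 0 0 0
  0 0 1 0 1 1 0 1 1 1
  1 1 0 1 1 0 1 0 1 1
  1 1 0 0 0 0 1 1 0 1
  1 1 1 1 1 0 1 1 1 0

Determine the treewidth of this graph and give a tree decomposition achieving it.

Treewidth 3.
Bags: B1 = {1, 7, 8, 9}  B2 = {1, 3, 7, 9}  B3 = {6, 7, 8, 9}  B4 = {4, 6, 7, 9}  B5 = {0, 7, 8, 9}  B6 = {2, 4, 6, 9}  B7 = {2, 4, 5, 6}
Tree: B1–B2, B1–B3, B3–B4, B3–B5, B4–B6, B6–B7

Each bag holds 4 vertices, so the decomposition has width 3, which upper-bounds the treewidth. For the lower bound, the 4 vertices {2, 4, 6, 9} are pairwise adjacent, and any tree decomposition puts a clique entirely inside one bag — forcing width ≥ 3. Combining the bounds, tw(G) = 3.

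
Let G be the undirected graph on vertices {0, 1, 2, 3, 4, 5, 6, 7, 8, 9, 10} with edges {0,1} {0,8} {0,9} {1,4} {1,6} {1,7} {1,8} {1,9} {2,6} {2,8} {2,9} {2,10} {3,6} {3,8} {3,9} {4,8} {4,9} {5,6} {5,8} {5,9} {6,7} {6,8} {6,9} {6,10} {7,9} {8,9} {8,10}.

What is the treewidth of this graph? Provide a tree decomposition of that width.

Treewidth 3.
One optimal decomposition is:
Bags: B1 = {3, 6, 8, 9}  B2 = {5, 6, 8, 9}  B3 = {1, 6, 8, 9}  B4 = {1, 6, 7, 9}  B5 = {1, 4, 8, 9}  B6 = {2, 6, 8, 9}  B7 = {2, 6, 8, 10}  B8 = {0, 1, 8, 9}
Tree: B1–B2, B1–B3, B3–B4, B3–B5, B2–B6, B6–B7, B3–B8

Every bag has size at most 4, so the width is 4 − 1 = 3 and tw(G) ≤ 3. Conversely, {0, 1, 8, 9} is a clique of size 4, and the vertices of any clique must share a bag in every tree decomposition; so some bag has ≥ 4 vertices and tw(G) ≥ 3. Hence tw(G) = 3 exactly.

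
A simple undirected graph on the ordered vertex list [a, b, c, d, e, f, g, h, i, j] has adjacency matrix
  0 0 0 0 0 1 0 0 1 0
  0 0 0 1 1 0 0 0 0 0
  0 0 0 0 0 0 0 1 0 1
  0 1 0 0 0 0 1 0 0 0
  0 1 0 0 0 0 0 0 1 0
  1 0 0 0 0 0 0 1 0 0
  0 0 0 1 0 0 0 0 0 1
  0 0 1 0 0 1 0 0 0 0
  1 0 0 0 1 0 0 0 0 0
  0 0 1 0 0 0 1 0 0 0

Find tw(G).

2

A width-2 tree decomposition is:
Bags: B1 = {a, f, i}  B2 = {f, h, i}  B3 = {c, h, i}  B4 = {c, i, j}  B5 = {g, i, j}  B6 = {d, g, i}  B7 = {b, d, i}  B8 = {b, e, i}
Tree: B1–B2, B2–B3, B3–B4, B4–B5, B5–B6, B6–B7, B7–B8
Every bag has size at most 3, so the width is 3 − 1 = 2 and tw(G) ≤ 2. Since i–a–f–h–c–j–g–d–b–e–i is a cycle in G, G is not acyclic. Forests are exactly the graphs of treewidth ≤ 1, so tw(G) ≥ 2. Hence tw(G) = 2 exactly.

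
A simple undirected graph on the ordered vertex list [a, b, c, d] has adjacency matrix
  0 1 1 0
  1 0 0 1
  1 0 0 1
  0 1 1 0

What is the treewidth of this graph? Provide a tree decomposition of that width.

Each bag holds 3 vertices, so the decomposition has width 2, which upper-bounds the treewidth. For the lower bound, G contains the cycle c–a–b–d–c, so G is not a forest; only forests have treewidth ≤ 1, hence tw(G) ≥ 2. Therefore the treewidth is 2.

Treewidth 2.
One such decomposition:
Bags: B1 = {a, b, c}  B2 = {b, c, d}
Tree: B1–B2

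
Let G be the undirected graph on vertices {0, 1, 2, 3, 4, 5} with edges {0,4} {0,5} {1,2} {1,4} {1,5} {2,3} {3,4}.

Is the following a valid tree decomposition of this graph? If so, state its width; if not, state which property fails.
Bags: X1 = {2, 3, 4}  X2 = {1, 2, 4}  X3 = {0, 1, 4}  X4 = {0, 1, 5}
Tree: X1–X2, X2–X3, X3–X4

Checking the three conditions: (i) the bags cover all of {0, 1, 2, 3, 4, 5}; (ii) for each edge, some bag contains both endpoints; (iii) the bags containing any fixed vertex form a subtree. All hold, so the decomposition is valid with width 3 − 1 = 2.

Yes; width 2.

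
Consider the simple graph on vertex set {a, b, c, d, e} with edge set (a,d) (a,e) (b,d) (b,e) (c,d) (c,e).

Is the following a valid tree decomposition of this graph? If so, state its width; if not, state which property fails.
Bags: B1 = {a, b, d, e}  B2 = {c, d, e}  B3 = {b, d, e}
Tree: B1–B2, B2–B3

No — bags containing vertex b are not connected in the tree.

A tree decomposition must satisfy three properties: every vertex lies in some bag; for every edge, both endpoints lie together in some bag; and for every vertex, the bags containing it form a connected subtree. Here bags containing vertex b are not connected in the tree, so the decomposition is invalid.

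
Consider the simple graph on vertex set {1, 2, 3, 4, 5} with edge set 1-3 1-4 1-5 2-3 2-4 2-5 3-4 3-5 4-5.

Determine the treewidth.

3

A width-3 tree decomposition is:
Bags: B1 = {2, 3, 4, 5}  B2 = {1, 3, 4, 5}
Tree: B1–B2
The largest bag has 4 vertices, giving width 3; this decomposition certifies tw(G) ≤ 3. For the lower bound, the 4 vertices {1, 3, 4, 5} are pairwise adjacent, and any tree decomposition puts a clique entirely inside one bag — forcing width ≥ 3. The upper and lower bounds meet at 3, so that is the treewidth.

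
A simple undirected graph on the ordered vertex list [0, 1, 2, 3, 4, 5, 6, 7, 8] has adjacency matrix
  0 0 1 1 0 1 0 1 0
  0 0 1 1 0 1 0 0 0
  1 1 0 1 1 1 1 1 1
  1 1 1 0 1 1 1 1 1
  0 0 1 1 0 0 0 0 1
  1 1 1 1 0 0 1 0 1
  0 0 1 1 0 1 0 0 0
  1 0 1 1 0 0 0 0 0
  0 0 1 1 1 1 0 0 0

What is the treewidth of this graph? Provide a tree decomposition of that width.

Treewidth 3.
One optimal decomposition is:
Bags: B1 = {0, 2, 3, 5}  B2 = {2, 3, 5, 8}  B3 = {2, 3, 4, 8}  B4 = {1, 2, 3, 5}  B5 = {2, 3, 5, 6}  B6 = {0, 2, 3, 7}
Tree: B1–B2, B2–B3, B2–B4, B4–B5, B1–B6

Each bag holds 4 vertices, so the decomposition has width 3, which upper-bounds the treewidth. Conversely, {2, 3, 4, 8} is a clique of size 4, and the vertices of any clique must share a bag in every tree decomposition; so some bag has ≥ 4 vertices and tw(G) ≥ 3. Therefore the treewidth is 3.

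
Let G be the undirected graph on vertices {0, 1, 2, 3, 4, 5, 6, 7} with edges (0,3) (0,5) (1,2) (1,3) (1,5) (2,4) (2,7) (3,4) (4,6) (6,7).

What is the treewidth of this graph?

A width-2 tree decomposition is:
Bags: B1 = {0, 1, 5}  B2 = {0, 1, 3}  B3 = {1, 2, 3}  B4 = {2, 3, 4}  B5 = {2, 4, 7}  B6 = {4, 6, 7}
Tree: B1–B2, B2–B3, B3–B4, B4–B5, B5–B6
Each bag holds 3 vertices, so the decomposition has width 2, which upper-bounds the treewidth. For the lower bound, G contains the cycle 5–0–3–1–5, so G is not a forest; only forests have treewidth ≤ 1, hence tw(G) ≥ 2. Therefore the treewidth is 2.

2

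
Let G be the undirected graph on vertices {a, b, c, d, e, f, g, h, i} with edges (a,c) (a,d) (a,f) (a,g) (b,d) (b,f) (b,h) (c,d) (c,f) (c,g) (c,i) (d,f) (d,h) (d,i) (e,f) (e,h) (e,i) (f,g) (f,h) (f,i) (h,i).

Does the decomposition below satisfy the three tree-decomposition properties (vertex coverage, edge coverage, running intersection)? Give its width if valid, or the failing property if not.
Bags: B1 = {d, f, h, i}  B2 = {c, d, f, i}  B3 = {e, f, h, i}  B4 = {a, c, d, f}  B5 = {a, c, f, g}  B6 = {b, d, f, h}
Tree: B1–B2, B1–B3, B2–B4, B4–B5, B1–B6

Yes; width 3.

Vertex coverage: the bags together contain {a, b, c, d, e, f, g, h, i}, the full vertex set. Edge coverage: each edge of G has both endpoints in at least one bag. Running intersection: for every vertex, the bags containing it form a connected subtree. All three properties hold, so this is a valid tree decomposition of width max|bag| − 1 = 3, and hence tw(G) ≤ 3.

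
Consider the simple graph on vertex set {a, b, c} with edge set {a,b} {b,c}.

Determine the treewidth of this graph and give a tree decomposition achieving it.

Each bag holds 2 vertices, so the decomposition has width 1, which upper-bounds the treewidth. Any graph with an edge has treewidth ≥ 1, and G has the edge b–c. The upper and lower bounds meet at 1, so that is the treewidth.

Treewidth 1.
Bags: B1 = {b, c}  B2 = {a, b}
Tree: B1–B2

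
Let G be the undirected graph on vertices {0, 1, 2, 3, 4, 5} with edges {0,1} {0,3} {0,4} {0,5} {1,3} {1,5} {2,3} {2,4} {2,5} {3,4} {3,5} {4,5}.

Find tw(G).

A width-3 tree decomposition is:
Bags: B1 = {0, 1, 3, 5}  B2 = {0, 3, 4, 5}  B3 = {2, 3, 4, 5}
Tree: B1–B2, B2–B3
Each bag holds 4 vertices, so the decomposition has width 3, which upper-bounds the treewidth. For the lower bound, the 4 vertices {0, 1, 3, 5} are pairwise adjacent, and any tree decomposition puts a clique entirely inside one bag — forcing width ≥ 3. Hence tw(G) = 3 exactly.

3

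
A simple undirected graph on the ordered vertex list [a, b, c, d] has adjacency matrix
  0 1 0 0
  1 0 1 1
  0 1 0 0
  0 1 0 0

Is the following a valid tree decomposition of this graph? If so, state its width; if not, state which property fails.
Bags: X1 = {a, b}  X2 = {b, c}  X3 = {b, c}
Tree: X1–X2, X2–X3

No — vertex d appears in no bag.

A tree decomposition must satisfy three properties: every vertex lies in some bag; for every edge, both endpoints lie together in some bag; and for every vertex, the bags containing it form a connected subtree. Here vertex d appears in no bag, so the decomposition is invalid.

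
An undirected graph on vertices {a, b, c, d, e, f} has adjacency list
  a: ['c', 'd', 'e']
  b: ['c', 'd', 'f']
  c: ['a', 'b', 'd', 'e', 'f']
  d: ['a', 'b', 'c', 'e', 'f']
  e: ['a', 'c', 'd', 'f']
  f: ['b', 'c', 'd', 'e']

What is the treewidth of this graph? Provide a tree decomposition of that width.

The largest bag has 4 vertices, giving width 3; this decomposition certifies tw(G) ≤ 3. On the other hand G contains the 4-clique {a, c, d, e}. A clique must lie in a single bag of any decomposition, so no decomposition can have width below 3. Therefore the treewidth is 3.

Treewidth 3.
One such decomposition:
Bags: B1 = {a, c, d, e}  B2 = {c, d, e, f}  B3 = {b, c, d, f}
Tree: B1–B2, B2–B3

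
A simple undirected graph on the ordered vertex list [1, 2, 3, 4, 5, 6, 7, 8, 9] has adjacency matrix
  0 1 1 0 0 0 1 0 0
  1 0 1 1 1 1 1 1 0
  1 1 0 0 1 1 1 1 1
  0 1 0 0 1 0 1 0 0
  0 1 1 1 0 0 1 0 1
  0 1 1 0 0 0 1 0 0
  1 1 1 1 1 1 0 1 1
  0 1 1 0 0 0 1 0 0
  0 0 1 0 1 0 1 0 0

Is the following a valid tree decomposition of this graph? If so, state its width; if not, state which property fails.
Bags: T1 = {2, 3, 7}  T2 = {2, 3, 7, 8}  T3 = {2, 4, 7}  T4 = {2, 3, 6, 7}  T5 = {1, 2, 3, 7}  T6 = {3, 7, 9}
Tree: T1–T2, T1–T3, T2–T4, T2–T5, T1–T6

A tree decomposition must satisfy three properties: every vertex lies in some bag; for every edge, both endpoints lie together in some bag; and for every vertex, the bags containing it form a connected subtree. Here vertex 5 appears in no bag, so the decomposition is invalid.

No — vertex 5 appears in no bag.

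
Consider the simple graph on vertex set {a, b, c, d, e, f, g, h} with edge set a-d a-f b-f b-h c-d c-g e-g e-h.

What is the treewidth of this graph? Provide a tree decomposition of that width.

Treewidth 2.
Bags: B1 = {b, f, h}  B2 = {a, f, h}  B3 = {a, d, h}  B4 = {c, d, h}  B5 = {c, g, h}  B6 = {e, g, h}
Tree: B1–B2, B2–B3, B3–B4, B4–B5, B5–B6

Every bag has size at most 3, so the width is 3 − 1 = 2 and tw(G) ≤ 2. The edges h–b–f–a–d–c–g–e–h form a cycle, so G is not a tree and its treewidth is at least 2. Combining the bounds, tw(G) = 2.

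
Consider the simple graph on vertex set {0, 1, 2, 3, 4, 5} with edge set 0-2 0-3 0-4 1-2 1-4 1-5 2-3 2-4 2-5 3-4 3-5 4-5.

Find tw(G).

A width-3 tree decomposition is:
Bags: B1 = {2, 3, 4, 5}  B2 = {0, 2, 3, 4}  B3 = {1, 2, 4, 5}
Tree: B1–B2, B1–B3
Each bag holds 4 vertices, so the decomposition has width 3, which upper-bounds the treewidth. For the lower bound, the 4 vertices {1, 2, 4, 5} are pairwise adjacent, and any tree decomposition puts a clique entirely inside one bag — forcing width ≥ 3. The upper and lower bounds meet at 3, so that is the treewidth.

3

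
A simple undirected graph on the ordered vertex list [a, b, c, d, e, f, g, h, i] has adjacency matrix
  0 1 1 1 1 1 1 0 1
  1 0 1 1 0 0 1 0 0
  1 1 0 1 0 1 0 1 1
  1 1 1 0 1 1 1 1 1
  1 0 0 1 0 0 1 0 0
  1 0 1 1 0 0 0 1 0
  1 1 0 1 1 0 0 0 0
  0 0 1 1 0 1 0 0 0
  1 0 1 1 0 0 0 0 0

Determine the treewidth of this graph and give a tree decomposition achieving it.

Treewidth 3.
One such decomposition:
Bags: B1 = {a, c, d, f}  B2 = {a, c, d, i}  B3 = {c, d, f, h}  B4 = {a, b, c, d}  B5 = {a, b, d, g}  B6 = {a, d, e, g}
Tree: B1–B2, B1–B3, B2–B4, B4–B5, B5–B6

The largest bag has 4 vertices, giving width 3; this decomposition certifies tw(G) ≤ 3. Conversely, {c, d, f, h} is a clique of size 4, and the vertices of any clique must share a bag in every tree decomposition; so some bag has ≥ 4 vertices and tw(G) ≥ 3. Therefore the treewidth is 3.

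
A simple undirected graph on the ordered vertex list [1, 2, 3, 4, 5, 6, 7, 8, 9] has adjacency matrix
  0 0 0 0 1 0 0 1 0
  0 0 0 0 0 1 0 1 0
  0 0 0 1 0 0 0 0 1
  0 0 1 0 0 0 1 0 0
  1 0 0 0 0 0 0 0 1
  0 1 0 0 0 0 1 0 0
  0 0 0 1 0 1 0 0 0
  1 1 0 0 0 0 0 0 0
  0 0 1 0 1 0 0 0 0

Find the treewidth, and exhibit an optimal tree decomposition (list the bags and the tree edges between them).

Treewidth 2.
One such decomposition:
Bags: B1 = {1, 5, 9}  B2 = {1, 3, 9}  B3 = {1, 3, 4}  B4 = {1, 4, 7}  B5 = {1, 6, 7}  B6 = {1, 2, 6}  B7 = {1, 2, 8}
Tree: B1–B2, B2–B3, B3–B4, B4–B5, B5–B6, B6–B7

Every bag has size at most 3, so the width is 3 − 1 = 2 and tw(G) ≤ 2. The edges 1–5–9–3–4–7–6–2–8–1 form a cycle, so G is not a tree and its treewidth is at least 2. Combining the bounds, tw(G) = 2.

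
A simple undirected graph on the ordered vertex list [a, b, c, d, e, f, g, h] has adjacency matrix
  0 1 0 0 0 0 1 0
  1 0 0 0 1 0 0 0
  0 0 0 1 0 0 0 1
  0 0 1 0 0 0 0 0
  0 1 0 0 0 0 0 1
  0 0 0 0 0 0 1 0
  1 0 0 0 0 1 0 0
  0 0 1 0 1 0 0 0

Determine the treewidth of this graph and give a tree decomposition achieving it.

Each bag holds 2 vertices, so the decomposition has width 1, which upper-bounds the treewidth. G has an edge, so its treewidth is at least 1. The upper and lower bounds meet at 1, so that is the treewidth.

Treewidth 1.
Bags: B1 = {c, d}  B2 = {c, h}  B3 = {e, h}  B4 = {b, e}  B5 = {a, b}  B6 = {a, g}  B7 = {f, g}
Tree: B1–B2, B2–B3, B3–B4, B4–B5, B5–B6, B6–B7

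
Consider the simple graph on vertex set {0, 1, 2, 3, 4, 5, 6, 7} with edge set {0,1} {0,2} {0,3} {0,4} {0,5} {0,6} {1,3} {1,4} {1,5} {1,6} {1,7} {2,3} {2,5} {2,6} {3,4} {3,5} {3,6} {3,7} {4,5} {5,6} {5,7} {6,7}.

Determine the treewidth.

A width-4 tree decomposition is:
Bags: B1 = {0, 1, 3, 4, 5}  B2 = {0, 1, 3, 5, 6}  B3 = {1, 3, 5, 6, 7}  B4 = {0, 2, 3, 5, 6}
Tree: B1–B2, B2–B3, B2–B4
Each bag holds 5 vertices, so the decomposition has width 4, which upper-bounds the treewidth. On the other hand G contains the 5-clique {0, 1, 3, 4, 5}. A clique must lie in a single bag of any decomposition, so no decomposition can have width below 4. Therefore the treewidth is 4.

4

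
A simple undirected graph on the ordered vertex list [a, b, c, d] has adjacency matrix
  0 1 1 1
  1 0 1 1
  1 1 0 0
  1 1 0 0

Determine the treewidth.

A width-2 tree decomposition is:
Bags: B1 = {a, b, c}  B2 = {a, b, d}
Tree: B1–B2
The largest bag has 3 vertices, giving width 2; this decomposition certifies tw(G) ≤ 2. For the lower bound, the 3 vertices {a, b, d} are pairwise adjacent, and any tree decomposition puts a clique entirely inside one bag — forcing width ≥ 2. Therefore the treewidth is 2.

2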